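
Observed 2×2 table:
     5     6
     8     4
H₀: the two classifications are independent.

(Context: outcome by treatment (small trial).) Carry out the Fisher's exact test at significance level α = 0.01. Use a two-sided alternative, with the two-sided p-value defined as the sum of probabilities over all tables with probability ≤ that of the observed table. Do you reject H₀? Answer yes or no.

reject H₀: no

Margins: r₁=11, r₂=12, c₁=13, c₂=10, n=23
p_obs = C(11,5)·C(12,8)/C(23,13); sum pmf over tables with pmf ≤ p_obs
p-value (two-sided) = 0.41365
At α=0.01: p ≥ α → fail to reject H₀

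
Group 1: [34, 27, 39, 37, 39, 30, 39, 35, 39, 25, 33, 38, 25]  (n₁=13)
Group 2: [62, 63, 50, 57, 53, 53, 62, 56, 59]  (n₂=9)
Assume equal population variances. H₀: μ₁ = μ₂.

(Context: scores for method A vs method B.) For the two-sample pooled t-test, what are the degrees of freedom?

df = n₁ + n₂ − 2 = 13 + 9 − 2 = 20

degrees of freedom = 20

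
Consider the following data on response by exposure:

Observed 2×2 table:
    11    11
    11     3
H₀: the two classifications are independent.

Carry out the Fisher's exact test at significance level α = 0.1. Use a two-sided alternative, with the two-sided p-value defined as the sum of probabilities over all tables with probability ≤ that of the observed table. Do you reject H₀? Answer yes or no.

Margins: r₁=22, r₂=14, c₁=22, c₂=14, n=36
p_obs = C(22,11)·C(14,11)/C(36,22); sum pmf over tables with pmf ≤ p_obs
p-value (two-sided) = 0.16005
At α=0.1: p ≥ α → fail to reject H₀

reject H₀: no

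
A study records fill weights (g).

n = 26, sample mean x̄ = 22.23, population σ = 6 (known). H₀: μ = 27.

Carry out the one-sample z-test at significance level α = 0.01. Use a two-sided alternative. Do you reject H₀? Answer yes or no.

SE = σ/√n = 6/√26 = 1.1767
z = (x̄−μ₀)/SE = (22.23−27)/1.1767 = -4.0537
p-value (two-sided) = 0.00005
At α=0.01: p < α → reject H₀

reject H₀: yes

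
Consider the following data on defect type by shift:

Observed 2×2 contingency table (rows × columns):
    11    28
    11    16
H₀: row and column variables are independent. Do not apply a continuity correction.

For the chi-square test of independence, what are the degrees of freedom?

degrees of freedom = 1

df = (r−1)(c−1) = (2−1)·(2−1) = 1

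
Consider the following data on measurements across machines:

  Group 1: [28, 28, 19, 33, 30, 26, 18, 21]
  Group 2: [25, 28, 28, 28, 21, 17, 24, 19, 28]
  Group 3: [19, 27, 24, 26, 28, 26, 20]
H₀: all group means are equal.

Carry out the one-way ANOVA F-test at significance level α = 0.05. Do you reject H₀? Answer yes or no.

reject H₀: no

Group means [25.38, 24.22, 24.29], grand mean 24.625
SSB = Σnᵢ(x̄ᵢ−x̄)² = 6.766; SSW = ΣΣ(x−x̄ᵢ)² = 428.859
MSB = 6.766/2 = 3.3829; MSW = 428.859/21 = 20.4219
F = MSB/MSW = 0.1657
df = (2, 21)
p-value (upper-tail) = 0.84844
At α=0.05: p ≥ α → fail to reject H₀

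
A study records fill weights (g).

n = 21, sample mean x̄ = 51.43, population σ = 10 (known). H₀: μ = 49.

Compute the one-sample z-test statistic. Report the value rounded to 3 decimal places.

test statistic = 1.114

SE = σ/√n = 10/√21 = 2.1822
z = (x̄−μ₀)/SE = (51.43−49)/2.1822 = 1.1136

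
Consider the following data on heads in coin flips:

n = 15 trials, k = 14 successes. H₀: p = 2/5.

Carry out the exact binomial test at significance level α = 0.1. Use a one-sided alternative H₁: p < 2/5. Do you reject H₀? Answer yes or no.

Exact binomial: n=15, k=14, p₀=2/5=0.4000
P(X≤14) from Σ C(n,i)·p₀^i·(1−p₀)^(n−i)
p-value (one-sided, H₁ less) = 1.00000
At α=0.1: p ≥ α → fail to reject H₀

reject H₀: no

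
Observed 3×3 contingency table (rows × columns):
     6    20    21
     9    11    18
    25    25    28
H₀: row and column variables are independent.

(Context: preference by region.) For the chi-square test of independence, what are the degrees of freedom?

degrees of freedom = 4

df = (r−1)(c−1) = (3−1)·(3−1) = 4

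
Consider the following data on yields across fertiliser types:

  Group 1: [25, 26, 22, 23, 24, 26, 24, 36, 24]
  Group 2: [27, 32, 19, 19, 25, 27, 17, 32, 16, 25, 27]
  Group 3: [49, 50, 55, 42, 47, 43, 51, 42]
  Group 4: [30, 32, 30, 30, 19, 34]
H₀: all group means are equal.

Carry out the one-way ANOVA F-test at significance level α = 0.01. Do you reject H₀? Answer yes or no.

Group means [25.56, 24.18, 47.38, 29.17], grand mean 30.882
SSB = Σnᵢ(x̄ᵢ−x̄)² = 2942.962; SSW = ΣΣ(x−x̄ᵢ)² = 750.567
MSB = 2942.962/3 = 980.9875; MSW = 750.567/30 = 25.0189
F = MSB/MSW = 39.2099
df = (3, 30)
p-value (upper-tail) = 0.00000
At α=0.01: p < α → reject H₀

reject H₀: yes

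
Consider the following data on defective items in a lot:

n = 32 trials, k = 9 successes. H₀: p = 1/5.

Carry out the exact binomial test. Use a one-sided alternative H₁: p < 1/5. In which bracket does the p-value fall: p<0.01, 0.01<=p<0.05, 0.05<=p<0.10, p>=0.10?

p-value bracket: p>=0.10

Exact binomial: n=32, k=9, p₀=1/5=0.2000
P(X≤9) from Σ C(n,i)·p₀^i·(1−p₀)^(n−i)
p-value (one-sided, H₁ less) = 0.91017
→ bracket: p>=0.10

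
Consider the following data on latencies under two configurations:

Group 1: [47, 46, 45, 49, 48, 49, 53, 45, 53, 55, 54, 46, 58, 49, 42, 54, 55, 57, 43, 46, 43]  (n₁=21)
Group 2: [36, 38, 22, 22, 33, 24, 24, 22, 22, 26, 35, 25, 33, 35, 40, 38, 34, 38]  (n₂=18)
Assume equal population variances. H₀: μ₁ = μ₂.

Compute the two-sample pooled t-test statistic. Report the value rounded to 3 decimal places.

x̄₁=49.381, s₁=4.904, n₁=21
x̄₂=30.389, s₂=6.766, n₂=18
s_p² = [20·4.904² + 17·6.766²]/37 = 34.0332
SE = √(s_p²·(1/21+1/18)) = 1.8739
t = (49.381−30.389)/1.8739 = 10.1352
df = 37

test statistic = 10.135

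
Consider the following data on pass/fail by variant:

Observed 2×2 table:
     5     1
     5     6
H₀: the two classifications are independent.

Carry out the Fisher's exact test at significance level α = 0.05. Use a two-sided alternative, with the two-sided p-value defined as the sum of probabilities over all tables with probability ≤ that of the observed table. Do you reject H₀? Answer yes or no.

reject H₀: no

Margins: r₁=6, r₂=11, c₁=10, c₂=7, n=17
p_obs = C(6,5)·C(11,5)/C(17,10); sum pmf over tables with pmf ≤ p_obs
p-value (two-sided) = 0.30430
At α=0.05: p ≥ α → fail to reject H₀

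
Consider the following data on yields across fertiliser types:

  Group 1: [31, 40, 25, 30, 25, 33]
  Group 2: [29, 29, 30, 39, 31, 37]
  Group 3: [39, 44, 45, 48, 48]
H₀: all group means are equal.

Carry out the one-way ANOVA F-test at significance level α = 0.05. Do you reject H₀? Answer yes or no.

reject H₀: yes

Group means [30.67, 32.50, 44.80], grand mean 35.471
SSB = Σnᵢ(x̄ᵢ−x̄)² = 626.602; SSW = ΣΣ(x−x̄ᵢ)² = 307.633
MSB = 626.602/2 = 313.3010; MSW = 307.633/14 = 21.9738
F = MSB/MSW = 14.2579
df = (2, 14)
p-value (upper-tail) = 0.00042
At α=0.05: p < α → reject H₀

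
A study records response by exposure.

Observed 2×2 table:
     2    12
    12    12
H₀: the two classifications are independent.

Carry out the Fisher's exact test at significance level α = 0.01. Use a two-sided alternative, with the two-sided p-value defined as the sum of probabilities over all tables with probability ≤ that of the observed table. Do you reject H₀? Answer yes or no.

Margins: r₁=14, r₂=24, c₁=14, c₂=24, n=38
p_obs = C(14,2)·C(24,12)/C(38,14); sum pmf over tables with pmf ≤ p_obs
p-value (two-sided) = 0.03924
At α=0.01: p ≥ α → fail to reject H₀

reject H₀: no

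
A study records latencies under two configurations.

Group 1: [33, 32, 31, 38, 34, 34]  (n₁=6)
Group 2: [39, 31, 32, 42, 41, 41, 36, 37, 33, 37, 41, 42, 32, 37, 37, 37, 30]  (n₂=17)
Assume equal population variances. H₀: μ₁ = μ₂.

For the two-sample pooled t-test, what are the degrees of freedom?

df = n₁ + n₂ − 2 = 6 + 17 − 2 = 21

degrees of freedom = 21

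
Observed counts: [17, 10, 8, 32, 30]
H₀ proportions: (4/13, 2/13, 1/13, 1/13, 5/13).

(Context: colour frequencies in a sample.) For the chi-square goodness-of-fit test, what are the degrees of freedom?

df = k − 1 = 5 − 1 = 4

degrees of freedom = 4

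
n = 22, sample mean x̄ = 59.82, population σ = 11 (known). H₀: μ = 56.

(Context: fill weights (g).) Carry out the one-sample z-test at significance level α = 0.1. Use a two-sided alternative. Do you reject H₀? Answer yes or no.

reject H₀: no

SE = σ/√n = 11/√22 = 2.3452
z = (x̄−μ₀)/SE = (59.82−56)/2.3452 = 1.6289
p-value (two-sided) = 0.10334
At α=0.1: p ≥ α → fail to reject H₀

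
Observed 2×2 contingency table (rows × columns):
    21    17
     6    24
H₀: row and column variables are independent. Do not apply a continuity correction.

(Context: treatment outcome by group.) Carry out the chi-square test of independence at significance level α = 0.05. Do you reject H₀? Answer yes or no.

reject H₀: yes

Row totals [38, 30], col totals [27, 41], n=68
χ² = (21−15.09)²/15.09 + (17−22.91)²/22.91 + (6−11.91)²/11.91 + (24−18.09)²/18.09 = 8.7078
df = 1
p-value (upper-tail) = 0.00317
At α=0.05: p < α → reject H₀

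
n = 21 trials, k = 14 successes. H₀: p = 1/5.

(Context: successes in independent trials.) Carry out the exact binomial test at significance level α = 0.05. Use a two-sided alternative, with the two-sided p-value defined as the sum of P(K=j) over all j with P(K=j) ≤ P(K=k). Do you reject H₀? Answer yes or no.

reject H₀: yes

Exact binomial: n=21, k=14, p₀=1/5=0.2000
P(X=j) = C(n,j)·p₀^j·(1−p₀)^(n−j); p = Σ P(X=j) over j with P(X=j) ≤ P(X=14)
p-value (two-sided) = 0.00000
At α=0.05: p < α → reject H₀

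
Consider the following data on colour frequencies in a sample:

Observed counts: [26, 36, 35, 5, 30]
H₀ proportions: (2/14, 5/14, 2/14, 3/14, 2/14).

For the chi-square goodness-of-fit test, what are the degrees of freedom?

degrees of freedom = 4

df = k − 1 = 5 − 1 = 4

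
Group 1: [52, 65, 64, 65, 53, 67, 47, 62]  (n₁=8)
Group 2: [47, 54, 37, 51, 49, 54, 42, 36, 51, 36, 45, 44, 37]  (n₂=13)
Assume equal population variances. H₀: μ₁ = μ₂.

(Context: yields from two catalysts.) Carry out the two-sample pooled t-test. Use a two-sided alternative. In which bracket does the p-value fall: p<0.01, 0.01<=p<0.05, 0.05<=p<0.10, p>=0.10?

x̄₁=59.375, s₁=7.539, n₁=8
x̄₂=44.846, s₂=6.793, n₂=13
s_p² = [7·7.539² + 12·6.793²]/19 = 50.0825
SE = √(s_p²·(1/8+1/13)) = 3.1801
t = (59.375−44.846)/3.1801 = 4.5687
df = 19
p-value (two-sided) = 0.00021
→ bracket: p<0.01

p-value bracket: p<0.01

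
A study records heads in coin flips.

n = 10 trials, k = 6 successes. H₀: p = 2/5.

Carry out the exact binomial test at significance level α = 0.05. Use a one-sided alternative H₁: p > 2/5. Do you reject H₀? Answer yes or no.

Exact binomial: n=10, k=6, p₀=2/5=0.4000
P(X≥6) from Σ C(n,i)·p₀^i·(1−p₀)^(n−i)
p-value (one-sided, H₁ greater) = 0.16624
At α=0.05: p ≥ α → fail to reject H₀

reject H₀: no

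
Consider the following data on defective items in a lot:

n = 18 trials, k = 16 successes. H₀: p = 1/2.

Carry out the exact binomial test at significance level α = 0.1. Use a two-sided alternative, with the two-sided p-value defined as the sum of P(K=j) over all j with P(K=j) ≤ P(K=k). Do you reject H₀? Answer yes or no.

Exact binomial: n=18, k=16, p₀=1/2=0.5000
P(X=j) = C(n,j)·p₀^j·(1−p₀)^(n−j); p = Σ P(X=j) over j with P(X=j) ≤ P(X=16)
p-value (two-sided) = 0.00131
At α=0.1: p < α → reject H₀

reject H₀: yes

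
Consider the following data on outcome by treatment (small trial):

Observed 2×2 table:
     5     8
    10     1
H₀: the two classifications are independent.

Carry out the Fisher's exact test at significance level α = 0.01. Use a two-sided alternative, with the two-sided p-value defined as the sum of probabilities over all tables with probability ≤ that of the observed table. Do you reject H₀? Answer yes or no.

Margins: r₁=13, r₂=11, c₁=15, c₂=9, n=24
p_obs = C(13,5)·C(11,10)/C(24,15); sum pmf over tables with pmf ≤ p_obs
p-value (two-sided) = 0.01306
At α=0.01: p ≥ α → fail to reject H₀

reject H₀: no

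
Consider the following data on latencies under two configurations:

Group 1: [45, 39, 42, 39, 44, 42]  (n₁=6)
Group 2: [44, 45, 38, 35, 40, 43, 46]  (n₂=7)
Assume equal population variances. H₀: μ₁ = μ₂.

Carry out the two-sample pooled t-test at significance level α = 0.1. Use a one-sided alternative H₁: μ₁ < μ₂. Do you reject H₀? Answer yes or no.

x̄₁=41.833, s₁=2.483, n₁=6
x̄₂=41.571, s₂=4.036, n₂=7
s_p² = [5·2.483² + 6·4.036²]/11 = 11.6861
SE = √(s_p²·(1/6+1/7)) = 1.9019
t = (41.833−41.571)/1.9019 = 0.1377
df = 11
p-value (one-sided, H₁ less) = 0.55352
At α=0.1: p ≥ α → fail to reject H₀

reject H₀: no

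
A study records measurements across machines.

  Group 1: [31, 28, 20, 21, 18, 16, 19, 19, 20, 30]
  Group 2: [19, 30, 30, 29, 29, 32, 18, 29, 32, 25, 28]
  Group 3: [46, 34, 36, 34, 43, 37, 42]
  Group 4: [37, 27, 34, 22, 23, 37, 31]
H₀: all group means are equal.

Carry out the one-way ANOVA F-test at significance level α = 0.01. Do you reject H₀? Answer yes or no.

Group means [22.20, 27.36, 38.86, 30.14], grand mean 28.743
SSB = Σnᵢ(x̄ᵢ−x̄)² = 1178.826; SSW = ΣΣ(x−x̄ᵢ)² = 861.860
MSB = 1178.826/3 = 392.9420; MSW = 861.860/31 = 27.8019
F = MSB/MSW = 14.1336
df = (3, 31)
p-value (upper-tail) = 0.00001
At α=0.01: p < α → reject H₀

reject H₀: yes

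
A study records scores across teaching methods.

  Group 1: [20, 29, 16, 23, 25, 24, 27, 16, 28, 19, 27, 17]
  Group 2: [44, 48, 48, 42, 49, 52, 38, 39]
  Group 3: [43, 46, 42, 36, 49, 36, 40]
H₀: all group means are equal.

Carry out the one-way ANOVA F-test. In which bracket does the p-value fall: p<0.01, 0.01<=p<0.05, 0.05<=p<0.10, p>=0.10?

Group means [22.58, 45.00, 41.71], grand mean 34.185
SSB = Σnᵢ(x̄ᵢ−x̄)² = 2947.729; SSW = ΣΣ(x−x̄ᵢ)² = 574.345
MSB = 2947.729/2 = 1473.8644; MSW = 574.345/24 = 23.9311
F = MSB/MSW = 61.5880
df = (2, 24)
p-value (upper-tail) = 0.00000
→ bracket: p<0.01

p-value bracket: p<0.01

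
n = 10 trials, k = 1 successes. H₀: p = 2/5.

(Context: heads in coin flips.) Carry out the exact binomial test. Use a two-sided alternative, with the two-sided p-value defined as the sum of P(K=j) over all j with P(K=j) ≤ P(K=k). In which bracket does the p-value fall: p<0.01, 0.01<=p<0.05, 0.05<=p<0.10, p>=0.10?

Exact binomial: n=10, k=1, p₀=2/5=0.4000
P(X=j) = C(n,j)·p₀^j·(1−p₀)^(n−j); p = Σ P(X=j) over j with P(X=j) ≤ P(X=1)
p-value (two-sided) = 0.05865
→ bracket: 0.05<=p<0.10

p-value bracket: 0.05<=p<0.10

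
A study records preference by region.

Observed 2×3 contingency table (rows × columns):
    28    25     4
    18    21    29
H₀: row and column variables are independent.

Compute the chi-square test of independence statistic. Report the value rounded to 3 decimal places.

test statistic = 20.653

Row totals [57, 68], col totals [46, 46, 33], n=125
χ² = (28−20.98)²/20.98 + (25−20.98)²/20.98 + (4−15.05)²/15.05 + (18−25.02)²/25.02 + (21−25.02)²/25.02 + (29−17.95)²/17.95 = 20.6531
df = 2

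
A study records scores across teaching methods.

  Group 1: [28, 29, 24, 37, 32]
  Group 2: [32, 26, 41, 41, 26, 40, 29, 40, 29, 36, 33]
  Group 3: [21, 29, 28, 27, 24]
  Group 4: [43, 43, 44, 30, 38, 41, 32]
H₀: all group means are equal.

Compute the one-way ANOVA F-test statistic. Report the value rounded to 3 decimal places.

test statistic = 6.327

Group means [30.00, 33.91, 25.80, 38.71], grand mean 32.964
SSB = Σnᵢ(x̄ᵢ−x̄)² = 541.827; SSW = ΣΣ(x−x̄ᵢ)² = 685.138
MSB = 541.827/3 = 180.6089; MSW = 685.138/24 = 28.5474
F = MSB/MSW = 6.3266
df = (3, 24)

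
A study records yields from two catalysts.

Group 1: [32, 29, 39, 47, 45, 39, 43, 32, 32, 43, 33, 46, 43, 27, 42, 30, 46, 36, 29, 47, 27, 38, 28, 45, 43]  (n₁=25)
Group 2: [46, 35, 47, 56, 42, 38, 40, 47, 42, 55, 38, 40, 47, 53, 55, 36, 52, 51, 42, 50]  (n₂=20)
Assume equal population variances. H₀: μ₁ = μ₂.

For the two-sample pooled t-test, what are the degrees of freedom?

df = n₁ + n₂ − 2 = 25 + 20 − 2 = 43

degrees of freedom = 43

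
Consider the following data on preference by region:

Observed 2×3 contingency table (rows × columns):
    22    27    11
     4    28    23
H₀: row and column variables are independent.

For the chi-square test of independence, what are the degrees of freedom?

degrees of freedom = 2

df = (r−1)(c−1) = (2−1)·(3−1) = 2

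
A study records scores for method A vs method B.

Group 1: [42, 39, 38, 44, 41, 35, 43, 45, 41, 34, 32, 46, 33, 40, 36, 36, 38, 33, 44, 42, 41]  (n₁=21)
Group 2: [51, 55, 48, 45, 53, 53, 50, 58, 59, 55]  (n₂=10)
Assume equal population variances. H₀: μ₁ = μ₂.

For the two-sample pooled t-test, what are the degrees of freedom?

degrees of freedom = 29

df = n₁ + n₂ − 2 = 21 + 10 − 2 = 29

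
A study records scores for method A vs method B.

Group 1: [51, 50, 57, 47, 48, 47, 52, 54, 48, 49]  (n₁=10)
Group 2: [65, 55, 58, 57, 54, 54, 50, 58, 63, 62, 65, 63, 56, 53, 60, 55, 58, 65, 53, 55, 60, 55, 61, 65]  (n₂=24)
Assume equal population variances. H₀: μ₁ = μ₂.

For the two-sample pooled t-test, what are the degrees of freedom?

df = n₁ + n₂ − 2 = 10 + 24 − 2 = 32

degrees of freedom = 32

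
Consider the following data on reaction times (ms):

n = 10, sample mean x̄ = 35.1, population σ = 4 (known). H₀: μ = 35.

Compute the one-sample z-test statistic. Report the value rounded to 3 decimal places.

test statistic = 0.079

SE = σ/√n = 4/√10 = 1.2649
z = (x̄−μ₀)/SE = (35.1−35)/1.2649 = 0.0791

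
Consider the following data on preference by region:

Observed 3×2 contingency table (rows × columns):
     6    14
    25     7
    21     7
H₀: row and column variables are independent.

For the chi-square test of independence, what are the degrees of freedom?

df = (r−1)(c−1) = (3−1)·(2−1) = 2

degrees of freedom = 2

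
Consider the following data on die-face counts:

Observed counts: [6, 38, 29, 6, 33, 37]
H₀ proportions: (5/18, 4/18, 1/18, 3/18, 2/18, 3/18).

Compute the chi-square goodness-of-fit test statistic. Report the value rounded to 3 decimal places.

test statistic = 119.434

n = 149; E_i = n·p_i = [41.39, 33.11, 8.28, 24.83, 16.56, 24.83]
χ² = (6−41.39)²/41.39 + (38−33.11)²/33.11 + (29−8.28)²/8.28 + (6−24.83)²/24.83 + (33−16.56)²/16.56 + (37−24.83)²/24.83 = 119.4336
df = 5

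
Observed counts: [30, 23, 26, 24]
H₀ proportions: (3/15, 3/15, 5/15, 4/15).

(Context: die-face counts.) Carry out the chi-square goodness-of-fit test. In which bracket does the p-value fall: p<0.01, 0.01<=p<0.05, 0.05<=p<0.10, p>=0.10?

n = 103; E_i = n·p_i = [20.60, 20.60, 34.33, 27.47]
χ² = (30−20.60)²/20.60 + (23−20.60)²/20.60 + (26−34.33)²/34.33 + (24−27.47)²/27.47 = 7.0291
df = 3
p-value (upper-tail) = 0.07098
→ bracket: 0.05<=p<0.10

p-value bracket: 0.05<=p<0.10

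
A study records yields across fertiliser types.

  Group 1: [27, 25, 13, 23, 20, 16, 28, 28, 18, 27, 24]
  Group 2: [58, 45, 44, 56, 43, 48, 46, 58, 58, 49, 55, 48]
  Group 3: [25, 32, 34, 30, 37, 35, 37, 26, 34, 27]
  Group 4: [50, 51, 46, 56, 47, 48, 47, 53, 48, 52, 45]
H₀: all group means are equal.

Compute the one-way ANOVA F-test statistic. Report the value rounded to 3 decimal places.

Group means [22.64, 50.67, 31.70, 49.36], grand mean 39.023
SSB = Σnᵢ(x̄ᵢ−x̄)² = 6293.120; SSW = ΣΣ(x−x̄ᵢ)² = 943.858
MSB = 6293.120/3 = 2097.7066; MSW = 943.858/40 = 23.5964
F = MSB/MSW = 88.8993
df = (3, 40)

test statistic = 88.899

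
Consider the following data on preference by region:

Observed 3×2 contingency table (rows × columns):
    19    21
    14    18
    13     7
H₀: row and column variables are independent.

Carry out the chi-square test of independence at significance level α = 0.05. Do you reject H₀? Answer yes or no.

reject H₀: no

Row totals [40, 32, 20], col totals [46, 46], n=92
χ² = (19−20.00)²/20.00 + (21−20.00)²/20.00 + (14−16.00)²/16.00 + (18−16.00)²/16.00 + (13−10.00)²/10.00 + (7−10.00)²/10.00 = 2.4000
df = 2
p-value (upper-tail) = 0.30119
At α=0.05: p ≥ α → fail to reject H₀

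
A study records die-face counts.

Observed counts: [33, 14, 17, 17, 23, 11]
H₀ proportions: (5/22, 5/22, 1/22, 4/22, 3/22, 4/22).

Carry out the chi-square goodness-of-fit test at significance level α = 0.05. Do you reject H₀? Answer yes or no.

reject H₀: yes

n = 115; E_i = n·p_i = [26.14, 26.14, 5.23, 20.91, 15.68, 20.91]
χ² = (33−26.14)²/26.14 + (14−26.14)²/26.14 + (17−5.23)²/5.23 + (17−20.91)²/20.91 + (23−15.68)²/15.68 + (11−20.91)²/20.91 = 42.7942
df = 5
p-value (upper-tail) = 0.00000
At α=0.05: p < α → reject H₀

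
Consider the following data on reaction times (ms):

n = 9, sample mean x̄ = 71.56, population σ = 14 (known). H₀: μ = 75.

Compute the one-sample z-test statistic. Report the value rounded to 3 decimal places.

SE = σ/√n = 14/√9 = 4.6667
z = (x̄−μ₀)/SE = (71.56−75)/4.6667 = -0.7371

test statistic = -0.737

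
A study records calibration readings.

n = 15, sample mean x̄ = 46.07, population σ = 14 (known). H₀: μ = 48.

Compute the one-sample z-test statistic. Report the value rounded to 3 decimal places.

test statistic = -0.534

SE = σ/√n = 14/√15 = 3.6148
z = (x̄−μ₀)/SE = (46.07−48)/3.6148 = -0.5339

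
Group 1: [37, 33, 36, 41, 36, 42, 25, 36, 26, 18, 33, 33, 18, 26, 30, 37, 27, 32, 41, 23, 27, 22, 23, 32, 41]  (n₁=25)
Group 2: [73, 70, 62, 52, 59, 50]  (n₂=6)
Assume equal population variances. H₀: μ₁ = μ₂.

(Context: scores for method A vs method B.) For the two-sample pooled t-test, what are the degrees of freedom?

degrees of freedom = 29

df = n₁ + n₂ − 2 = 25 + 6 − 2 = 29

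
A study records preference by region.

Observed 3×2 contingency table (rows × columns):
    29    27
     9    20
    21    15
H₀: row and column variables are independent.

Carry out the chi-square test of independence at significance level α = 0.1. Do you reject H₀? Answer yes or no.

reject H₀: yes

Row totals [56, 29, 36], col totals [59, 62], n=121
χ² = (29−27.31)²/27.31 + (27−28.69)²/28.69 + (9−14.14)²/14.14 + (20−14.86)²/14.86 + (21−17.55)²/17.55 + (15−18.45)²/18.45 = 5.1726
df = 2
p-value (upper-tail) = 0.07530
At α=0.1: p < α → reject H₀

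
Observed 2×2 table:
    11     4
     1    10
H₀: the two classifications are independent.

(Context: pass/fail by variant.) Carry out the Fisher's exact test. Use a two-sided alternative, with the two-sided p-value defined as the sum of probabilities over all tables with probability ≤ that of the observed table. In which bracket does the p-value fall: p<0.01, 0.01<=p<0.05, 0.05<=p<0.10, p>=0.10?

p-value bracket: p<0.01

Margins: r₁=15, r₂=11, c₁=12, c₂=14, n=26
p_obs = C(15,11)·C(11,1)/C(26,12); sum pmf over tables with pmf ≤ p_obs
p-value (two-sided) = 0.00172
→ bracket: p<0.01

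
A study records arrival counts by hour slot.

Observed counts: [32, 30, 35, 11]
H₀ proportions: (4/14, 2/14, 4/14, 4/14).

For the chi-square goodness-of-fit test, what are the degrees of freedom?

degrees of freedom = 3

df = k − 1 = 4 − 1 = 3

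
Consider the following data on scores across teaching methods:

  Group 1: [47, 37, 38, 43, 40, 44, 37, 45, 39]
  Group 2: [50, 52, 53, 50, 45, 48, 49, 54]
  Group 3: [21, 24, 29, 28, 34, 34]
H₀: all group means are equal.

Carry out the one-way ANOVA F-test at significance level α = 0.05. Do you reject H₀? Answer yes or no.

Group means [41.11, 50.12, 28.33], grand mean 40.913
SSB = Σnᵢ(x̄ᵢ−x̄)² = 1628.729; SSW = ΣΣ(x−x̄ᵢ)² = 307.097
MSB = 1628.729/2 = 814.3644; MSW = 307.097/20 = 15.3549
F = MSB/MSW = 53.0363
df = (2, 20)
p-value (upper-tail) = 0.00000
At α=0.05: p < α → reject H₀

reject H₀: yes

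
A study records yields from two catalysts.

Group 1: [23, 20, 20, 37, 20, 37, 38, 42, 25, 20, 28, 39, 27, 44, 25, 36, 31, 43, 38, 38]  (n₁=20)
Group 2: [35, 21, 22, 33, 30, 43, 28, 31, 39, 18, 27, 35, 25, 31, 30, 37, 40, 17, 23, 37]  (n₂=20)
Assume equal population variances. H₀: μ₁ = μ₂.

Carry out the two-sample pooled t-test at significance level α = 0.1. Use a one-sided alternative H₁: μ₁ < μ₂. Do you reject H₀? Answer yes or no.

x̄₁=31.550, s₁=8.525, n₁=20
x̄₂=30.100, s₂=7.447, n₂=20
s_p² = [19·8.525² + 19·7.447²]/38 = 64.0724
SE = √(s_p²·(1/20+1/20)) = 2.5313
t = (31.550−30.100)/2.5313 = 0.5728
df = 38
p-value (one-sided, H₁ less) = 0.71494
At α=0.1: p ≥ α → fail to reject H₀

reject H₀: no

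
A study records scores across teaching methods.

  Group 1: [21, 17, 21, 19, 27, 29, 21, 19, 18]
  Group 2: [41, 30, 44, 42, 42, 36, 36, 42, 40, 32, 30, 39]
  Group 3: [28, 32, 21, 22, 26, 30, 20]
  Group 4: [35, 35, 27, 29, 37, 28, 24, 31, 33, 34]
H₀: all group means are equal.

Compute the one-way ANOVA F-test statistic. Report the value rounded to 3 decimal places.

Group means [21.33, 37.83, 25.57, 31.30], grand mean 29.947
SSB = Σnᵢ(x̄ᵢ−x̄)² = 1566.414; SSW = ΣΣ(x−x̄ᵢ)² = 691.481
MSB = 1566.414/3 = 522.1379; MSW = 691.481/34 = 20.3377
F = MSB/MSW = 25.6734
df = (3, 34)

test statistic = 25.673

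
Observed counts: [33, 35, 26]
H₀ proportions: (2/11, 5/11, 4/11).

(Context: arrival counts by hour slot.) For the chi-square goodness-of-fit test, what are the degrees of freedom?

df = k − 1 = 3 − 1 = 2

degrees of freedom = 2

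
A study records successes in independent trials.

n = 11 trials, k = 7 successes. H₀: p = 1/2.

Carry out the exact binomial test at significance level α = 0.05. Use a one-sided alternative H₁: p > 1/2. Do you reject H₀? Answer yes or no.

reject H₀: no

Exact binomial: n=11, k=7, p₀=1/2=0.5000
P(X≥7) from Σ C(n,i)·p₀^i·(1−p₀)^(n−i)
p-value (one-sided, H₁ greater) = 0.27441
At α=0.05: p ≥ α → fail to reject H₀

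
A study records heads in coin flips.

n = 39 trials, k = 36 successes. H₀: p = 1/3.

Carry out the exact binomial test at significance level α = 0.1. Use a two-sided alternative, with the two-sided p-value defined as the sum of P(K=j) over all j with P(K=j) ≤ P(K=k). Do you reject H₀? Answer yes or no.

Exact binomial: n=39, k=36, p₀=1/3=0.3333
P(X=j) = C(n,j)·p₀^j·(1−p₀)^(n−j); p = Σ P(X=j) over j with P(X=j) ≤ P(X=36)
p-value (two-sided) = 0.00000
At α=0.1: p < α → reject H₀

reject H₀: yes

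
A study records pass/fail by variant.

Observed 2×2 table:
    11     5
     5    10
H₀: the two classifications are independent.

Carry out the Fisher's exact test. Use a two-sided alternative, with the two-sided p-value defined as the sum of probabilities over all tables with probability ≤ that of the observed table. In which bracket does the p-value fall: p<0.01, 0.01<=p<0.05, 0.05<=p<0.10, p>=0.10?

Margins: r₁=16, r₂=15, c₁=16, c₂=15, n=31
p_obs = C(16,11)·C(15,5)/C(31,16); sum pmf over tables with pmf ≤ p_obs
p-value (two-sided) = 0.07560
→ bracket: 0.05<=p<0.10

p-value bracket: 0.05<=p<0.10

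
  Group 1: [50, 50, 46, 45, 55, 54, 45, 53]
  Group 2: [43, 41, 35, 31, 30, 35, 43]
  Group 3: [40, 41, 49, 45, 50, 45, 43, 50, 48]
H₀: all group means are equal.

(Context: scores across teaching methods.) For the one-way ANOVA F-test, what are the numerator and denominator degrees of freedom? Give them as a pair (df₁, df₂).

k = 3 groups, N = 24 total
df = (k−1, N−k) = (3−1, 24−3) = (2, 21)

degrees of freedom = [2, 21]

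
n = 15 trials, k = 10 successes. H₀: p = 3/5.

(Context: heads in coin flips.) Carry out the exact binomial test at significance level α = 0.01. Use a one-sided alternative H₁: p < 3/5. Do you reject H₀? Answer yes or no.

reject H₀: no

Exact binomial: n=15, k=10, p₀=3/5=0.6000
P(X≤10) from Σ C(n,i)·p₀^i·(1−p₀)^(n−i)
p-value (one-sided, H₁ less) = 0.78272
At α=0.01: p ≥ α → fail to reject H₀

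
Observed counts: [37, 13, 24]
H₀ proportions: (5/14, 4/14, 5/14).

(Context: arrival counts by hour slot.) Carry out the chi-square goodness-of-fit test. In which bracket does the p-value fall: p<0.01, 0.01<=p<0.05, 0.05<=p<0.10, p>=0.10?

n = 74; E_i = n·p_i = [26.43, 21.14, 26.43]
χ² = (37−26.43)²/26.43 + (13−21.14)²/21.14 + (24−26.43)²/26.43 = 7.5878
df = 2
p-value (upper-tail) = 0.02251
→ bracket: 0.01<=p<0.05

p-value bracket: 0.01<=p<0.05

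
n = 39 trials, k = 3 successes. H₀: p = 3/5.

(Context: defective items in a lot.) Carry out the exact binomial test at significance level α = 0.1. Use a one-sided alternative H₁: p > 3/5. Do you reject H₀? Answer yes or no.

Exact binomial: n=39, k=3, p₀=3/5=0.6000
P(X≥3) from Σ C(n,i)·p₀^i·(1−p₀)^(n−i)
p-value (one-sided, H₁ greater) = 1.00000
At α=0.1: p ≥ α → fail to reject H₀

reject H₀: no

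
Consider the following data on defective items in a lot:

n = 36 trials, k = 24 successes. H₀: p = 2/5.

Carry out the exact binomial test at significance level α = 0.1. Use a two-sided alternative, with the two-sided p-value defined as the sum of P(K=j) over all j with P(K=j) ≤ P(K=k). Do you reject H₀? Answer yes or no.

Exact binomial: n=36, k=24, p₀=2/5=0.4000
P(X=j) = C(n,j)·p₀^j·(1−p₀)^(n−j); p = Σ P(X=j) over j with P(X=j) ≤ P(X=24)
p-value (two-sided) = 0.00176
At α=0.1: p < α → reject H₀

reject H₀: yes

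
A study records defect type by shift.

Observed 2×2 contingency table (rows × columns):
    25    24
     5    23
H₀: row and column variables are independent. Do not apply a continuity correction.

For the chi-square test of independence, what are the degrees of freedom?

df = (r−1)(c−1) = (2−1)·(2−1) = 1

degrees of freedom = 1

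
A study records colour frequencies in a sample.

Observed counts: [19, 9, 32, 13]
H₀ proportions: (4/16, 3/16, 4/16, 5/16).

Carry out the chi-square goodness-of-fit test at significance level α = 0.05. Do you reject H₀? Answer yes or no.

reject H₀: yes

n = 73; E_i = n·p_i = [18.25, 13.69, 18.25, 22.81]
χ² = (19−18.25)²/18.25 + (9−13.69)²/13.69 + (32−18.25)²/18.25 + (13−22.81)²/22.81 = 16.2164
df = 3
p-value (upper-tail) = 0.00102
At α=0.05: p < α → reject H₀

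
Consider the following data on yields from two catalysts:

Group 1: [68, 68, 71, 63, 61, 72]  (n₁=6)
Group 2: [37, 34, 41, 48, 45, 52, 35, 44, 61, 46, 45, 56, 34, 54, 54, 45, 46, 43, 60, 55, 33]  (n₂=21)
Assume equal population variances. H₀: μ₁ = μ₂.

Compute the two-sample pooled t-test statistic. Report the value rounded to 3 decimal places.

test statistic = 5.754

x̄₁=67.167, s₁=4.355, n₁=6
x̄₂=46.095, s₂=8.573, n₂=21
s_p² = [5·4.355² + 20·8.573²]/25 = 62.5857
SE = √(s_p²·(1/6+1/21)) = 3.6621
t = (67.167−46.095)/3.6621 = 5.7539
df = 25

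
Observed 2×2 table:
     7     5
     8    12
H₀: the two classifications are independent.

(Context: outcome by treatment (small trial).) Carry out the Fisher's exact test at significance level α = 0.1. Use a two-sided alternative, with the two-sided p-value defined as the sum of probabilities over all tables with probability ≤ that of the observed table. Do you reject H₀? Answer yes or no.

Margins: r₁=12, r₂=20, c₁=15, c₂=17, n=32
p_obs = C(12,7)·C(20,8)/C(32,15); sum pmf over tables with pmf ≤ p_obs
p-value (two-sided) = 0.46701
At α=0.1: p ≥ α → fail to reject H₀

reject H₀: no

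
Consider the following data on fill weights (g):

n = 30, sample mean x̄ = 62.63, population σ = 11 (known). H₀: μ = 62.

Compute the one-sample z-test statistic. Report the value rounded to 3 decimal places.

SE = σ/√n = 11/√30 = 2.0083
z = (x̄−μ₀)/SE = (62.63−62)/2.0083 = 0.3137

test statistic = 0.314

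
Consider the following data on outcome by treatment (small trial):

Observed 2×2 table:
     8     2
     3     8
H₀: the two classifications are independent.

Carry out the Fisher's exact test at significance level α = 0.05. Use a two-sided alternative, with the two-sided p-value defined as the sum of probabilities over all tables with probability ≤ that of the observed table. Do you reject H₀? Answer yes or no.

Margins: r₁=10, r₂=11, c₁=11, c₂=10, n=21
p_obs = C(10,8)·C(11,3)/C(21,11); sum pmf over tables with pmf ≤ p_obs
p-value (two-sided) = 0.02997
At α=0.05: p < α → reject H₀

reject H₀: yes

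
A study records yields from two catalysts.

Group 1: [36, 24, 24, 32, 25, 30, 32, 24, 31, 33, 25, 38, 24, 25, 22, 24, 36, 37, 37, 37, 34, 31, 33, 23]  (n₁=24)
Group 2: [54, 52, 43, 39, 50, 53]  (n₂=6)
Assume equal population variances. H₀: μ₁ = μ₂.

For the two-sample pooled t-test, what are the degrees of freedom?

df = n₁ + n₂ − 2 = 24 + 6 − 2 = 28

degrees of freedom = 28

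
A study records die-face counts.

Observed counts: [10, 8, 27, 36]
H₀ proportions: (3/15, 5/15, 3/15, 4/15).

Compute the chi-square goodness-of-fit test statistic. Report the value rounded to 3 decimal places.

n = 81; E_i = n·p_i = [16.20, 27.00, 16.20, 21.60]
χ² = (10−16.20)²/16.20 + (8−27.00)²/27.00 + (27−16.20)²/16.20 + (36−21.60)²/21.60 = 32.5432
df = 3

test statistic = 32.543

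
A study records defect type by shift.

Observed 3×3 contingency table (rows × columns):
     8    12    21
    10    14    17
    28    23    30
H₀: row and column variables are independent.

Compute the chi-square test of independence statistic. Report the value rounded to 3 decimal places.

Row totals [41, 41, 81], col totals [46, 49, 68], n=163
χ² = (8−11.57)²/11.57 + (12−12.33)²/12.33 + (21−17.10)²/17.10 + (10−11.57)²/11.57 + (14−12.33)²/12.33 + (17−17.10)²/17.10 + (28−22.86)²/22.86 + (23−24.35)²/24.35 + (30−33.79)²/33.79 = 4.0956
df = 4

test statistic = 4.096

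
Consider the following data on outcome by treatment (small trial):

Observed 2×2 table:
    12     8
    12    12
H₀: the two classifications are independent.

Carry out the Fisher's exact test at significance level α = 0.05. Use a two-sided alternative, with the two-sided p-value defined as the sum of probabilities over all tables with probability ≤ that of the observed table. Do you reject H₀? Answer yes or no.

reject H₀: no

Margins: r₁=20, r₂=24, c₁=24, c₂=20, n=44
p_obs = C(20,12)·C(24,12)/C(44,24); sum pmf over tables with pmf ≤ p_obs
p-value (two-sided) = 0.55617
At α=0.05: p ≥ α → fail to reject H₀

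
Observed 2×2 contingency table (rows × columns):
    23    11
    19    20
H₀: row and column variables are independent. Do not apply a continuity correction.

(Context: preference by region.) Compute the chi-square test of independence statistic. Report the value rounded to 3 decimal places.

Row totals [34, 39], col totals [42, 31], n=73
χ² = (23−19.56)²/19.56 + (11−14.44)²/14.44 + (19−22.44)²/22.44 + (20−16.56)²/16.56 = 2.6639
df = 1

test statistic = 2.664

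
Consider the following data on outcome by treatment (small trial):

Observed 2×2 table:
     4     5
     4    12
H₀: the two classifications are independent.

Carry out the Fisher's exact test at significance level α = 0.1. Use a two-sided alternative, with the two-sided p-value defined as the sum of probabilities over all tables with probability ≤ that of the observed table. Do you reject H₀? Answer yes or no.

Margins: r₁=9, r₂=16, c₁=8, c₂=17, n=25
p_obs = C(9,4)·C(16,4)/C(25,8); sum pmf over tables with pmf ≤ p_obs
p-value (two-sided) = 0.39422
At α=0.1: p ≥ α → fail to reject H₀

reject H₀: no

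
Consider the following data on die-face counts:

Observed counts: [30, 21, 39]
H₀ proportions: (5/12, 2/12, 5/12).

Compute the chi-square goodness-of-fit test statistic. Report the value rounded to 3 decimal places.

n = 90; E_i = n·p_i = [37.50, 15.00, 37.50]
χ² = (30−37.50)²/37.50 + (21−15.00)²/15.00 + (39−37.50)²/37.50 = 3.9600
df = 2

test statistic = 3.960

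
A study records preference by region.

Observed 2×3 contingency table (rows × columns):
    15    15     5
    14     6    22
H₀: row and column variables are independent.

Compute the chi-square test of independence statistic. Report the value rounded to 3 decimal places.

Row totals [35, 42], col totals [29, 21, 27], n=77
χ² = (15−13.18)²/13.18 + (15−9.55)²/9.55 + (5−12.27)²/12.27 + (14−15.82)²/15.82 + (6−11.45)²/11.45 + (22−14.73)²/14.73 = 14.0753
df = 2

test statistic = 14.075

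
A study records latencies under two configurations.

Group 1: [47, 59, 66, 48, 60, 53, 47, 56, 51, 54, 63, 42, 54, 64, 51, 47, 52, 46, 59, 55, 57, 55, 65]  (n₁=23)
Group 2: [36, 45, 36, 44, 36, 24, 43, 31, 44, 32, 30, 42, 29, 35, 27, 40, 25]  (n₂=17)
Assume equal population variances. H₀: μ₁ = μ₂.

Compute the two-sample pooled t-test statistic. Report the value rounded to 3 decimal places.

x̄₁=54.391, s₁=6.597, n₁=23
x̄₂=35.235, s₂=6.951, n₂=17
s_p² = [22·6.597² + 16·6.951²]/38 = 45.5404
SE = √(s_p²·(1/23+1/17)) = 2.1584
t = (54.391−35.235)/2.1584 = 8.8749
df = 38

test statistic = 8.875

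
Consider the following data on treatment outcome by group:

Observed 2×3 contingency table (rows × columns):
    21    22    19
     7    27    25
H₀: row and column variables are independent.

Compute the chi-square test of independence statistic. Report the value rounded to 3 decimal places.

test statistic = 8.259

Row totals [62, 59], col totals [28, 49, 44], n=121
χ² = (21−14.35)²/14.35 + (22−25.11)²/25.11 + (19−22.55)²/22.55 + (7−13.65)²/13.65 + (27−23.89)²/23.89 + (25−21.45)²/21.45 = 8.2591
df = 2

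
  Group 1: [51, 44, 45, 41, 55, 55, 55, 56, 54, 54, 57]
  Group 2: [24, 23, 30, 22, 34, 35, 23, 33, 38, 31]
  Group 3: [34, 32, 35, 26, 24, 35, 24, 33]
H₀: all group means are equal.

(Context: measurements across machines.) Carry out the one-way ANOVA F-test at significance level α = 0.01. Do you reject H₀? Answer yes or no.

Group means [51.55, 29.30, 30.38], grand mean 38.034
SSB = Σnᵢ(x̄ᵢ−x̄)² = 3240.263; SSW = ΣΣ(x−x̄ᵢ)² = 782.702
MSB = 3240.263/2 = 1620.1316; MSW = 782.702/26 = 30.1039
F = MSB/MSW = 53.8179
df = (2, 26)
p-value (upper-tail) = 0.00000
At α=0.01: p < α → reject H₀

reject H₀: yes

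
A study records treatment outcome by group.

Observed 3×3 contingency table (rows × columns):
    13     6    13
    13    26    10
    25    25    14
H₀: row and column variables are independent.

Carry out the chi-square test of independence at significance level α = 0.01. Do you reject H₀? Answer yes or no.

Row totals [32, 49, 64], col totals [51, 57, 37], n=145
χ² = (13−11.26)²/11.26 + (6−12.58)²/12.58 + (13−8.17)²/8.17 + (13−17.23)²/17.23 + (26−19.26)²/19.26 + (10−12.50)²/12.50 + (25−22.51)²/22.51 + (25−25.16)²/25.16 + (14−16.33)²/16.33 = 11.0816
df = 4
p-value (upper-tail) = 0.02566
At α=0.01: p ≥ α → fail to reject H₀

reject H₀: no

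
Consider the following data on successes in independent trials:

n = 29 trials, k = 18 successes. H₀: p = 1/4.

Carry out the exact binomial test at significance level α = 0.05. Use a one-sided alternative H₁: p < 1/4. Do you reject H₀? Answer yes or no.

reject H₀: no

Exact binomial: n=29, k=18, p₀=1/4=0.2500
P(X≤18) from Σ C(n,i)·p₀^i·(1−p₀)^(n−i)
p-value (one-sided, H₁ less) = 1.00000
At α=0.05: p ≥ α → fail to reject H₀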